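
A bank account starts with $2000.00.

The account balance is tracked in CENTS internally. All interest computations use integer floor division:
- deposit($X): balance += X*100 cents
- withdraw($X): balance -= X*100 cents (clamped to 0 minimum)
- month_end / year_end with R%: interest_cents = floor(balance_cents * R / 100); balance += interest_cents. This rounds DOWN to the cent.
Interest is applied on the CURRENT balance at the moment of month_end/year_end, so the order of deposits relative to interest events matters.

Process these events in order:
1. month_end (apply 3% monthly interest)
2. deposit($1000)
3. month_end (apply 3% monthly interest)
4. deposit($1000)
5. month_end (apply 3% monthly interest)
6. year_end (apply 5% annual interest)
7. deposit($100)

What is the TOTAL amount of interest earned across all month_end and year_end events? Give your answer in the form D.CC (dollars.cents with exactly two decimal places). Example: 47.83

Answer: 490.16

Derivation:
After 1 (month_end (apply 3% monthly interest)): balance=$2060.00 total_interest=$60.00
After 2 (deposit($1000)): balance=$3060.00 total_interest=$60.00
After 3 (month_end (apply 3% monthly interest)): balance=$3151.80 total_interest=$151.80
After 4 (deposit($1000)): balance=$4151.80 total_interest=$151.80
After 5 (month_end (apply 3% monthly interest)): balance=$4276.35 total_interest=$276.35
After 6 (year_end (apply 5% annual interest)): balance=$4490.16 total_interest=$490.16
After 7 (deposit($100)): balance=$4590.16 total_interest=$490.16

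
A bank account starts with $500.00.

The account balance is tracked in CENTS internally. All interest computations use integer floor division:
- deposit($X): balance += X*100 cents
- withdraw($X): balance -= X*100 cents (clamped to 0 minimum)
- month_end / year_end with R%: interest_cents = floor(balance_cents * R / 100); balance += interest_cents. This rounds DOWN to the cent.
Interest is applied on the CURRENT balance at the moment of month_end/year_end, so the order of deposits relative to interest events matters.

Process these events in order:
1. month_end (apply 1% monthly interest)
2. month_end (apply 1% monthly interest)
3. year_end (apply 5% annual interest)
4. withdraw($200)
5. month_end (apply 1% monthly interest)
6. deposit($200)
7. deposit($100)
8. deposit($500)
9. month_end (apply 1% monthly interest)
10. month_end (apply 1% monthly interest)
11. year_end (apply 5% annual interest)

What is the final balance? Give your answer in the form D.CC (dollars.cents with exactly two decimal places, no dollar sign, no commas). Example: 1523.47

Answer: 1219.86

Derivation:
After 1 (month_end (apply 1% monthly interest)): balance=$505.00 total_interest=$5.00
After 2 (month_end (apply 1% monthly interest)): balance=$510.05 total_interest=$10.05
After 3 (year_end (apply 5% annual interest)): balance=$535.55 total_interest=$35.55
After 4 (withdraw($200)): balance=$335.55 total_interest=$35.55
After 5 (month_end (apply 1% monthly interest)): balance=$338.90 total_interest=$38.90
After 6 (deposit($200)): balance=$538.90 total_interest=$38.90
After 7 (deposit($100)): balance=$638.90 total_interest=$38.90
After 8 (deposit($500)): balance=$1138.90 total_interest=$38.90
After 9 (month_end (apply 1% monthly interest)): balance=$1150.28 total_interest=$50.28
After 10 (month_end (apply 1% monthly interest)): balance=$1161.78 total_interest=$61.78
After 11 (year_end (apply 5% annual interest)): balance=$1219.86 total_interest=$119.86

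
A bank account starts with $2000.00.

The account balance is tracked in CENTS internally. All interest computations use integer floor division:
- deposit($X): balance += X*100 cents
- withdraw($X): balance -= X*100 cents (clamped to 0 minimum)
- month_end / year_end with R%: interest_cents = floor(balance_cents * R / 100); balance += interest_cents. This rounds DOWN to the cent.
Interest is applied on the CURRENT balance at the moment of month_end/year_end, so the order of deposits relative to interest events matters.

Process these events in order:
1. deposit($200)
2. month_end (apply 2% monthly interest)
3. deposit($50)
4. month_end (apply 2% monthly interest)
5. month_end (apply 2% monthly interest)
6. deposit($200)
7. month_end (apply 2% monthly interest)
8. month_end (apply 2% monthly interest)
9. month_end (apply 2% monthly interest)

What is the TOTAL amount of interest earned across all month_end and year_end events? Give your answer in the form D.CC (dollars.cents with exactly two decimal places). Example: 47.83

Answer: 294.98

Derivation:
After 1 (deposit($200)): balance=$2200.00 total_interest=$0.00
After 2 (month_end (apply 2% monthly interest)): balance=$2244.00 total_interest=$44.00
After 3 (deposit($50)): balance=$2294.00 total_interest=$44.00
After 4 (month_end (apply 2% monthly interest)): balance=$2339.88 total_interest=$89.88
After 5 (month_end (apply 2% monthly interest)): balance=$2386.67 total_interest=$136.67
After 6 (deposit($200)): balance=$2586.67 total_interest=$136.67
After 7 (month_end (apply 2% monthly interest)): balance=$2638.40 total_interest=$188.40
After 8 (month_end (apply 2% monthly interest)): balance=$2691.16 total_interest=$241.16
After 9 (month_end (apply 2% monthly interest)): balance=$2744.98 total_interest=$294.98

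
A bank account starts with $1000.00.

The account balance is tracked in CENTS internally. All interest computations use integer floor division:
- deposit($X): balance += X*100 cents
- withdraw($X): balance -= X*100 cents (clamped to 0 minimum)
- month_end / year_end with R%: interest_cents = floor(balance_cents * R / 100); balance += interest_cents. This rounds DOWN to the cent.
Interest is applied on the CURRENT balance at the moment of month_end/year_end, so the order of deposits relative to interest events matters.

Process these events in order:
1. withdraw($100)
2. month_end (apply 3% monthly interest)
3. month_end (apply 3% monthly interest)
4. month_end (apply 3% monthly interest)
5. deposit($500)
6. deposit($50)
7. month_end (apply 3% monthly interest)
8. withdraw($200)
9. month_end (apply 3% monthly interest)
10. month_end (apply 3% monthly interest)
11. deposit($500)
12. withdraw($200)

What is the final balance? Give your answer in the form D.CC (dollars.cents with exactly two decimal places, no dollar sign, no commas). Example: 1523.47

After 1 (withdraw($100)): balance=$900.00 total_interest=$0.00
After 2 (month_end (apply 3% monthly interest)): balance=$927.00 total_interest=$27.00
After 3 (month_end (apply 3% monthly interest)): balance=$954.81 total_interest=$54.81
After 4 (month_end (apply 3% monthly interest)): balance=$983.45 total_interest=$83.45
After 5 (deposit($500)): balance=$1483.45 total_interest=$83.45
After 6 (deposit($50)): balance=$1533.45 total_interest=$83.45
After 7 (month_end (apply 3% monthly interest)): balance=$1579.45 total_interest=$129.45
After 8 (withdraw($200)): balance=$1379.45 total_interest=$129.45
After 9 (month_end (apply 3% monthly interest)): balance=$1420.83 total_interest=$170.83
After 10 (month_end (apply 3% monthly interest)): balance=$1463.45 total_interest=$213.45
After 11 (deposit($500)): balance=$1963.45 total_interest=$213.45
After 12 (withdraw($200)): balance=$1763.45 total_interest=$213.45

Answer: 1763.45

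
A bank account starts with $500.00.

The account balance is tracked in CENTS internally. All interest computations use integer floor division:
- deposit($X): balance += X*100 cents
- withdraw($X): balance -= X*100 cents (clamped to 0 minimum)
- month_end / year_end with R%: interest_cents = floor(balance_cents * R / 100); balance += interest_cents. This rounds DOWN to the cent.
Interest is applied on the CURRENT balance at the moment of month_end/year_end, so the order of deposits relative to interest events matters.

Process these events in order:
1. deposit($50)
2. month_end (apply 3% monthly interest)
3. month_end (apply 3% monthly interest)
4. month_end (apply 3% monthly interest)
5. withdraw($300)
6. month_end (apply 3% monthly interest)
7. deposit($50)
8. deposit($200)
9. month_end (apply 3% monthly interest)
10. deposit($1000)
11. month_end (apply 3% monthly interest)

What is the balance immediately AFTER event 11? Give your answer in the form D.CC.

After 1 (deposit($50)): balance=$550.00 total_interest=$0.00
After 2 (month_end (apply 3% monthly interest)): balance=$566.50 total_interest=$16.50
After 3 (month_end (apply 3% monthly interest)): balance=$583.49 total_interest=$33.49
After 4 (month_end (apply 3% monthly interest)): balance=$600.99 total_interest=$50.99
After 5 (withdraw($300)): balance=$300.99 total_interest=$50.99
After 6 (month_end (apply 3% monthly interest)): balance=$310.01 total_interest=$60.01
After 7 (deposit($50)): balance=$360.01 total_interest=$60.01
After 8 (deposit($200)): balance=$560.01 total_interest=$60.01
After 9 (month_end (apply 3% monthly interest)): balance=$576.81 total_interest=$76.81
After 10 (deposit($1000)): balance=$1576.81 total_interest=$76.81
After 11 (month_end (apply 3% monthly interest)): balance=$1624.11 total_interest=$124.11

Answer: 1624.11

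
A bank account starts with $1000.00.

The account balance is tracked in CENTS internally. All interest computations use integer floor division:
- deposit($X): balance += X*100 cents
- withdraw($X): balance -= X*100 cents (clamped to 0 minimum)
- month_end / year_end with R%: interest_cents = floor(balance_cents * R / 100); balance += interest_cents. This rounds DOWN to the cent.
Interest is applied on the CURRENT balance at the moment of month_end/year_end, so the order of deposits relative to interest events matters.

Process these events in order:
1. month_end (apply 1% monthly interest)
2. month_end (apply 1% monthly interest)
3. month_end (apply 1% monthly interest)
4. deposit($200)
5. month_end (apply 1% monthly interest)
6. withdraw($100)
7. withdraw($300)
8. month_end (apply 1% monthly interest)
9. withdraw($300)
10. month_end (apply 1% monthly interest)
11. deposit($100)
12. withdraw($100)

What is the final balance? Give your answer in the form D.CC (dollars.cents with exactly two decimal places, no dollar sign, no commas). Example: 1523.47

Answer: 556.53

Derivation:
After 1 (month_end (apply 1% monthly interest)): balance=$1010.00 total_interest=$10.00
After 2 (month_end (apply 1% monthly interest)): balance=$1020.10 total_interest=$20.10
After 3 (month_end (apply 1% monthly interest)): balance=$1030.30 total_interest=$30.30
After 4 (deposit($200)): balance=$1230.30 total_interest=$30.30
After 5 (month_end (apply 1% monthly interest)): balance=$1242.60 total_interest=$42.60
After 6 (withdraw($100)): balance=$1142.60 total_interest=$42.60
After 7 (withdraw($300)): balance=$842.60 total_interest=$42.60
After 8 (month_end (apply 1% monthly interest)): balance=$851.02 total_interest=$51.02
After 9 (withdraw($300)): balance=$551.02 total_interest=$51.02
After 10 (month_end (apply 1% monthly interest)): balance=$556.53 total_interest=$56.53
After 11 (deposit($100)): balance=$656.53 total_interest=$56.53
After 12 (withdraw($100)): balance=$556.53 total_interest=$56.53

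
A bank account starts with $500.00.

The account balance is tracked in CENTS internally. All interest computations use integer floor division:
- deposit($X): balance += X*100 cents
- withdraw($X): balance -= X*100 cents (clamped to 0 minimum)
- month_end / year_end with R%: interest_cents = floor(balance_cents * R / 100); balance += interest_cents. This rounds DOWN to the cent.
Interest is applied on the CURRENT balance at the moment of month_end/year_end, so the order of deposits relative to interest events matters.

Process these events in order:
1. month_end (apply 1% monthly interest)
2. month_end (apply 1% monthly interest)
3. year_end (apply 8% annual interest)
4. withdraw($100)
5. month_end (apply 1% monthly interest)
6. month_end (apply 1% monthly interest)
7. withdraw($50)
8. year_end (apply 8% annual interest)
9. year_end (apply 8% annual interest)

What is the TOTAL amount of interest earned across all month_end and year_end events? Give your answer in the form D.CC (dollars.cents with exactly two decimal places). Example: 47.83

After 1 (month_end (apply 1% monthly interest)): balance=$505.00 total_interest=$5.00
After 2 (month_end (apply 1% monthly interest)): balance=$510.05 total_interest=$10.05
After 3 (year_end (apply 8% annual interest)): balance=$550.85 total_interest=$50.85
After 4 (withdraw($100)): balance=$450.85 total_interest=$50.85
After 5 (month_end (apply 1% monthly interest)): balance=$455.35 total_interest=$55.35
After 6 (month_end (apply 1% monthly interest)): balance=$459.90 total_interest=$59.90
After 7 (withdraw($50)): balance=$409.90 total_interest=$59.90
After 8 (year_end (apply 8% annual interest)): balance=$442.69 total_interest=$92.69
After 9 (year_end (apply 8% annual interest)): balance=$478.10 total_interest=$128.10

Answer: 128.10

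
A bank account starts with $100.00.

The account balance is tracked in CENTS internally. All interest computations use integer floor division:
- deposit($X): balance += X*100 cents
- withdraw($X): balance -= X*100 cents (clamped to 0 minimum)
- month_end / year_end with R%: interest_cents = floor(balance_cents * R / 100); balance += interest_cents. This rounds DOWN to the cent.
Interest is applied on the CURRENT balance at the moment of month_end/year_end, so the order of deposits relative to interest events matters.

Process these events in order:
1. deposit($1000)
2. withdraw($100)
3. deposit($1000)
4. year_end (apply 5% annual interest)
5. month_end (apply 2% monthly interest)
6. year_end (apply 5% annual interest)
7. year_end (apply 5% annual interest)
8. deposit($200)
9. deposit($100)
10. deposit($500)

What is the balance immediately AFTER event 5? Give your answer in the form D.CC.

Answer: 2142.00

Derivation:
After 1 (deposit($1000)): balance=$1100.00 total_interest=$0.00
After 2 (withdraw($100)): balance=$1000.00 total_interest=$0.00
After 3 (deposit($1000)): balance=$2000.00 total_interest=$0.00
After 4 (year_end (apply 5% annual interest)): balance=$2100.00 total_interest=$100.00
After 5 (month_end (apply 2% monthly interest)): balance=$2142.00 total_interest=$142.00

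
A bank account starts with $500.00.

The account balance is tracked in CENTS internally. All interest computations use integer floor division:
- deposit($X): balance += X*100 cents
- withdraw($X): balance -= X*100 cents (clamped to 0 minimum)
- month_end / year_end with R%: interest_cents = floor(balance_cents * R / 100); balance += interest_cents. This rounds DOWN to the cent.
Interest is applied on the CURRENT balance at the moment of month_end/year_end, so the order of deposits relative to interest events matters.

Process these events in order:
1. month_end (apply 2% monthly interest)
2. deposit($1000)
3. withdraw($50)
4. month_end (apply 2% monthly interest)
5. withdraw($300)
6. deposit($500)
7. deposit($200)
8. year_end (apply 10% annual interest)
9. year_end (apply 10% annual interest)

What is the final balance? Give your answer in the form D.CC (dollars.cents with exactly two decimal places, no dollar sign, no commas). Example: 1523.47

Answer: 2285.93

Derivation:
After 1 (month_end (apply 2% monthly interest)): balance=$510.00 total_interest=$10.00
After 2 (deposit($1000)): balance=$1510.00 total_interest=$10.00
After 3 (withdraw($50)): balance=$1460.00 total_interest=$10.00
After 4 (month_end (apply 2% monthly interest)): balance=$1489.20 total_interest=$39.20
After 5 (withdraw($300)): balance=$1189.20 total_interest=$39.20
After 6 (deposit($500)): balance=$1689.20 total_interest=$39.20
After 7 (deposit($200)): balance=$1889.20 total_interest=$39.20
After 8 (year_end (apply 10% annual interest)): balance=$2078.12 total_interest=$228.12
After 9 (year_end (apply 10% annual interest)): balance=$2285.93 total_interest=$435.93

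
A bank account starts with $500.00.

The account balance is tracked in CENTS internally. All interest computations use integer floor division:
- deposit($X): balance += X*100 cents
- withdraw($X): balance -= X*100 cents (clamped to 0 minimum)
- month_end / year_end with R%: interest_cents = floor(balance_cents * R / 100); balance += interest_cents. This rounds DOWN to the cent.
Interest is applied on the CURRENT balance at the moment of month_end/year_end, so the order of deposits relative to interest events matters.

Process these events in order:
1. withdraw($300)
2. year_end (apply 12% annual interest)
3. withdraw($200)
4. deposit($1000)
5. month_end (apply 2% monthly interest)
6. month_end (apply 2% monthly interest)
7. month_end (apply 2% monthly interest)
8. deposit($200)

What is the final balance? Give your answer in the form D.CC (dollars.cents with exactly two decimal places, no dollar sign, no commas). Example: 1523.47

After 1 (withdraw($300)): balance=$200.00 total_interest=$0.00
After 2 (year_end (apply 12% annual interest)): balance=$224.00 total_interest=$24.00
After 3 (withdraw($200)): balance=$24.00 total_interest=$24.00
After 4 (deposit($1000)): balance=$1024.00 total_interest=$24.00
After 5 (month_end (apply 2% monthly interest)): balance=$1044.48 total_interest=$44.48
After 6 (month_end (apply 2% monthly interest)): balance=$1065.36 total_interest=$65.36
After 7 (month_end (apply 2% monthly interest)): balance=$1086.66 total_interest=$86.66
After 8 (deposit($200)): balance=$1286.66 total_interest=$86.66

Answer: 1286.66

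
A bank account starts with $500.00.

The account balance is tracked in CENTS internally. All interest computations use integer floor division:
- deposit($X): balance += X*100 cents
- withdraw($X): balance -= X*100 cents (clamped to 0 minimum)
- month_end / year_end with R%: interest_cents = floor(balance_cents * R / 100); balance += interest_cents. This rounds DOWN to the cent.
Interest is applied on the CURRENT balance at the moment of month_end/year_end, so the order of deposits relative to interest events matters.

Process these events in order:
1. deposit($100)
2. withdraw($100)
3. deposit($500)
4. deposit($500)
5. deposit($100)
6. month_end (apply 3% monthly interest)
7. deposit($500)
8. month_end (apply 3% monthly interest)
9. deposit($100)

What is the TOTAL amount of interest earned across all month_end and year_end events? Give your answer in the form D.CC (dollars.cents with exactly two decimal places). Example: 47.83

Answer: 112.44

Derivation:
After 1 (deposit($100)): balance=$600.00 total_interest=$0.00
After 2 (withdraw($100)): balance=$500.00 total_interest=$0.00
After 3 (deposit($500)): balance=$1000.00 total_interest=$0.00
After 4 (deposit($500)): balance=$1500.00 total_interest=$0.00
After 5 (deposit($100)): balance=$1600.00 total_interest=$0.00
After 6 (month_end (apply 3% monthly interest)): balance=$1648.00 total_interest=$48.00
After 7 (deposit($500)): balance=$2148.00 total_interest=$48.00
After 8 (month_end (apply 3% monthly interest)): balance=$2212.44 total_interest=$112.44
After 9 (deposit($100)): balance=$2312.44 total_interest=$112.44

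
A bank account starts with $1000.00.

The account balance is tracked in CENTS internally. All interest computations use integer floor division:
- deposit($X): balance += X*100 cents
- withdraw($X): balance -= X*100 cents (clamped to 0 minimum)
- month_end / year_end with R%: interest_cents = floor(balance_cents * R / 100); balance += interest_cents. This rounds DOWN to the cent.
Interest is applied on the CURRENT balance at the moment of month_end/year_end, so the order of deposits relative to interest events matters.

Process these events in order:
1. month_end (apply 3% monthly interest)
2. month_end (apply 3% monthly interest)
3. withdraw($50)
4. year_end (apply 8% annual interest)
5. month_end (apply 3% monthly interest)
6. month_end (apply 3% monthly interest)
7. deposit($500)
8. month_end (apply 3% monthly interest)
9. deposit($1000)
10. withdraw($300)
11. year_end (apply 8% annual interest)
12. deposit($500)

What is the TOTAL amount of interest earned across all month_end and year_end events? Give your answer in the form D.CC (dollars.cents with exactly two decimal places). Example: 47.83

After 1 (month_end (apply 3% monthly interest)): balance=$1030.00 total_interest=$30.00
After 2 (month_end (apply 3% monthly interest)): balance=$1060.90 total_interest=$60.90
After 3 (withdraw($50)): balance=$1010.90 total_interest=$60.90
After 4 (year_end (apply 8% annual interest)): balance=$1091.77 total_interest=$141.77
After 5 (month_end (apply 3% monthly interest)): balance=$1124.52 total_interest=$174.52
After 6 (month_end (apply 3% monthly interest)): balance=$1158.25 total_interest=$208.25
After 7 (deposit($500)): balance=$1658.25 total_interest=$208.25
After 8 (month_end (apply 3% monthly interest)): balance=$1707.99 total_interest=$257.99
After 9 (deposit($1000)): balance=$2707.99 total_interest=$257.99
After 10 (withdraw($300)): balance=$2407.99 total_interest=$257.99
After 11 (year_end (apply 8% annual interest)): balance=$2600.62 total_interest=$450.62
After 12 (deposit($500)): balance=$3100.62 total_interest=$450.62

Answer: 450.62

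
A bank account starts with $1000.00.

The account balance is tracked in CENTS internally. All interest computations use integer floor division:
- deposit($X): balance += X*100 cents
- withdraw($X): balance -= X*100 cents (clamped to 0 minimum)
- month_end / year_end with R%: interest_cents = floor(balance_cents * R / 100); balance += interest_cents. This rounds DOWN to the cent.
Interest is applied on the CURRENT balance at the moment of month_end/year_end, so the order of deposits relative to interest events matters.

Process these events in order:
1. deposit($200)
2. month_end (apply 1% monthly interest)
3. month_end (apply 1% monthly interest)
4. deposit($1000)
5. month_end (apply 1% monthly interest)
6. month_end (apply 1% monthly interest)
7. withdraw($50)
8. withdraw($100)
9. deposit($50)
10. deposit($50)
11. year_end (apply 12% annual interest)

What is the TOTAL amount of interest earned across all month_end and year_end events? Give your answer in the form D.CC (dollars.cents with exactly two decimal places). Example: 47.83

Answer: 335.07

Derivation:
After 1 (deposit($200)): balance=$1200.00 total_interest=$0.00
After 2 (month_end (apply 1% monthly interest)): balance=$1212.00 total_interest=$12.00
After 3 (month_end (apply 1% monthly interest)): balance=$1224.12 total_interest=$24.12
After 4 (deposit($1000)): balance=$2224.12 total_interest=$24.12
After 5 (month_end (apply 1% monthly interest)): balance=$2246.36 total_interest=$46.36
After 6 (month_end (apply 1% monthly interest)): balance=$2268.82 total_interest=$68.82
After 7 (withdraw($50)): balance=$2218.82 total_interest=$68.82
After 8 (withdraw($100)): balance=$2118.82 total_interest=$68.82
After 9 (deposit($50)): balance=$2168.82 total_interest=$68.82
After 10 (deposit($50)): balance=$2218.82 total_interest=$68.82
After 11 (year_end (apply 12% annual interest)): balance=$2485.07 total_interest=$335.07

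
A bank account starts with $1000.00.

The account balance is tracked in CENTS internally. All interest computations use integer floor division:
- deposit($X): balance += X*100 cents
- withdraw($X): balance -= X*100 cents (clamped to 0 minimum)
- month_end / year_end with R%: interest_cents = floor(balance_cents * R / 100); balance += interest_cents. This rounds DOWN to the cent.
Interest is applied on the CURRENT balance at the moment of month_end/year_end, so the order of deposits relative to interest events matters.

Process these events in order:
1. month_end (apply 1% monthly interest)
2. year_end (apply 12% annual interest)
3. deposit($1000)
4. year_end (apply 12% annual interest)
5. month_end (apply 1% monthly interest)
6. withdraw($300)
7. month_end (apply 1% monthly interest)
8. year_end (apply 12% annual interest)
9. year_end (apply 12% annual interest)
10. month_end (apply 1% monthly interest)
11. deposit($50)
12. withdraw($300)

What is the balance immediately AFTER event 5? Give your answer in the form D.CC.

Answer: 2410.80

Derivation:
After 1 (month_end (apply 1% monthly interest)): balance=$1010.00 total_interest=$10.00
After 2 (year_end (apply 12% annual interest)): balance=$1131.20 total_interest=$131.20
After 3 (deposit($1000)): balance=$2131.20 total_interest=$131.20
After 4 (year_end (apply 12% annual interest)): balance=$2386.94 total_interest=$386.94
After 5 (month_end (apply 1% monthly interest)): balance=$2410.80 total_interest=$410.80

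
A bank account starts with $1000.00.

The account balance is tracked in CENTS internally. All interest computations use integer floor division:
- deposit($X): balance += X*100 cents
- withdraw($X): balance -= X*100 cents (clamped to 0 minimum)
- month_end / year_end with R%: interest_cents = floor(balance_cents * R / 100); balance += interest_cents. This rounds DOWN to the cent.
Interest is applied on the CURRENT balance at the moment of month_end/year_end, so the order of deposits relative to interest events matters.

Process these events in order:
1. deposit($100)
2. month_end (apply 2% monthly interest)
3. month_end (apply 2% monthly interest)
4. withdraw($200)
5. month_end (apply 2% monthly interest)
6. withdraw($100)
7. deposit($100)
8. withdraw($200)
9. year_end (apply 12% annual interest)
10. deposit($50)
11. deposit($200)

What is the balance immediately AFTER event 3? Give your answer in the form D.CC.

After 1 (deposit($100)): balance=$1100.00 total_interest=$0.00
After 2 (month_end (apply 2% monthly interest)): balance=$1122.00 total_interest=$22.00
After 3 (month_end (apply 2% monthly interest)): balance=$1144.44 total_interest=$44.44

Answer: 1144.44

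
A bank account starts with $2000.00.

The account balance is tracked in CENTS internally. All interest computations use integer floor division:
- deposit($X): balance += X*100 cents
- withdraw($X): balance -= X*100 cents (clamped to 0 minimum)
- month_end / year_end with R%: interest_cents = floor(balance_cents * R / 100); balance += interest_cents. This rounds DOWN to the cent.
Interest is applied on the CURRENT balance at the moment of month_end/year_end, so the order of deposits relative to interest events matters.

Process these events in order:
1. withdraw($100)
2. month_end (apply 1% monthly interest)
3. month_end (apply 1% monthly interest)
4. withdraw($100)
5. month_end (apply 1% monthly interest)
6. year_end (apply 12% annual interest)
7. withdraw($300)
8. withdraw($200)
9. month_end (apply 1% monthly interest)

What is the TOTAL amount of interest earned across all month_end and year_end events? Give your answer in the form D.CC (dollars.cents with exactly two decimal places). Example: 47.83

Answer: 295.14

Derivation:
After 1 (withdraw($100)): balance=$1900.00 total_interest=$0.00
After 2 (month_end (apply 1% monthly interest)): balance=$1919.00 total_interest=$19.00
After 3 (month_end (apply 1% monthly interest)): balance=$1938.19 total_interest=$38.19
After 4 (withdraw($100)): balance=$1838.19 total_interest=$38.19
After 5 (month_end (apply 1% monthly interest)): balance=$1856.57 total_interest=$56.57
After 6 (year_end (apply 12% annual interest)): balance=$2079.35 total_interest=$279.35
After 7 (withdraw($300)): balance=$1779.35 total_interest=$279.35
After 8 (withdraw($200)): balance=$1579.35 total_interest=$279.35
After 9 (month_end (apply 1% monthly interest)): balance=$1595.14 total_interest=$295.14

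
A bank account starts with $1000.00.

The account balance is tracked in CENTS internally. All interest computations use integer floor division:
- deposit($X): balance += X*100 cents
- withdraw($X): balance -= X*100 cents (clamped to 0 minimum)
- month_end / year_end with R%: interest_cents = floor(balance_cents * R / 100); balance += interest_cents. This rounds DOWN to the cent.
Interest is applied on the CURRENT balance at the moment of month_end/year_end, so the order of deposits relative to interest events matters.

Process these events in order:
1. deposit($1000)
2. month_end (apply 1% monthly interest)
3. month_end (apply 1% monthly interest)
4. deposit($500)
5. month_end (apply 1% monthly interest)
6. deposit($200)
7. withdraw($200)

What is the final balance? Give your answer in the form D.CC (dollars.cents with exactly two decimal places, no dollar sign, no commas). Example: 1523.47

After 1 (deposit($1000)): balance=$2000.00 total_interest=$0.00
After 2 (month_end (apply 1% monthly interest)): balance=$2020.00 total_interest=$20.00
After 3 (month_end (apply 1% monthly interest)): balance=$2040.20 total_interest=$40.20
After 4 (deposit($500)): balance=$2540.20 total_interest=$40.20
After 5 (month_end (apply 1% monthly interest)): balance=$2565.60 total_interest=$65.60
After 6 (deposit($200)): balance=$2765.60 total_interest=$65.60
After 7 (withdraw($200)): balance=$2565.60 total_interest=$65.60

Answer: 2565.60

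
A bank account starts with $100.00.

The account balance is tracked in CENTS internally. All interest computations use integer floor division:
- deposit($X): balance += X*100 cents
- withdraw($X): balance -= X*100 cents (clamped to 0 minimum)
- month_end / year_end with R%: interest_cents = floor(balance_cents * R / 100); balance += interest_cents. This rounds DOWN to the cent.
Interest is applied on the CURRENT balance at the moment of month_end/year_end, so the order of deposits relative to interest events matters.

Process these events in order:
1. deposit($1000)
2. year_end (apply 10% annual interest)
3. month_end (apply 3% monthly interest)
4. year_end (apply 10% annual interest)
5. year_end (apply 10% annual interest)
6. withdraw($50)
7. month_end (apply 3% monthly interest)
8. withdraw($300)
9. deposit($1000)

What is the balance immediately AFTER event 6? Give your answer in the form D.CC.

Answer: 1458.02

Derivation:
After 1 (deposit($1000)): balance=$1100.00 total_interest=$0.00
After 2 (year_end (apply 10% annual interest)): balance=$1210.00 total_interest=$110.00
After 3 (month_end (apply 3% monthly interest)): balance=$1246.30 total_interest=$146.30
After 4 (year_end (apply 10% annual interest)): balance=$1370.93 total_interest=$270.93
After 5 (year_end (apply 10% annual interest)): balance=$1508.02 total_interest=$408.02
After 6 (withdraw($50)): balance=$1458.02 total_interest=$408.02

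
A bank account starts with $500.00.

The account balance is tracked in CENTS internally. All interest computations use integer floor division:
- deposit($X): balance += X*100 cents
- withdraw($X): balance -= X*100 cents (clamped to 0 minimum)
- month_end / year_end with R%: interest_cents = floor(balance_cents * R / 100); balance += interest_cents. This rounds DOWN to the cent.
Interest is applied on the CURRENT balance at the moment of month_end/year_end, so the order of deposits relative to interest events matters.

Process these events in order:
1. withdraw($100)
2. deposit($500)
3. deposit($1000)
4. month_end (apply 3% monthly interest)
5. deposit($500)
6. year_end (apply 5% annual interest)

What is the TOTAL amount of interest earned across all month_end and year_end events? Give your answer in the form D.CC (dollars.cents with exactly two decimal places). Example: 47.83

After 1 (withdraw($100)): balance=$400.00 total_interest=$0.00
After 2 (deposit($500)): balance=$900.00 total_interest=$0.00
After 3 (deposit($1000)): balance=$1900.00 total_interest=$0.00
After 4 (month_end (apply 3% monthly interest)): balance=$1957.00 total_interest=$57.00
After 5 (deposit($500)): balance=$2457.00 total_interest=$57.00
After 6 (year_end (apply 5% annual interest)): balance=$2579.85 total_interest=$179.85

Answer: 179.85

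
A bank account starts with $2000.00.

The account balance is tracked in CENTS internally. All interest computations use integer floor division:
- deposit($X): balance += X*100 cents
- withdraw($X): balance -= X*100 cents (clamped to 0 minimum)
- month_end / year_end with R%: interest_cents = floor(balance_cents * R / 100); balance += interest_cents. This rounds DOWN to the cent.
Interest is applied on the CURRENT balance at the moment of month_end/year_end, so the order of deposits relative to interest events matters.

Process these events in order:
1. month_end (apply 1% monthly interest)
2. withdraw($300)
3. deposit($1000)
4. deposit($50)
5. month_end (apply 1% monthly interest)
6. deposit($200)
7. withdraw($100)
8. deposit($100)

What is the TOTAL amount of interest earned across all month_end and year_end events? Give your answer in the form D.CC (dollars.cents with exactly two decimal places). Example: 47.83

After 1 (month_end (apply 1% monthly interest)): balance=$2020.00 total_interest=$20.00
After 2 (withdraw($300)): balance=$1720.00 total_interest=$20.00
After 3 (deposit($1000)): balance=$2720.00 total_interest=$20.00
After 4 (deposit($50)): balance=$2770.00 total_interest=$20.00
After 5 (month_end (apply 1% monthly interest)): balance=$2797.70 total_interest=$47.70
After 6 (deposit($200)): balance=$2997.70 total_interest=$47.70
After 7 (withdraw($100)): balance=$2897.70 total_interest=$47.70
After 8 (deposit($100)): balance=$2997.70 total_interest=$47.70

Answer: 47.70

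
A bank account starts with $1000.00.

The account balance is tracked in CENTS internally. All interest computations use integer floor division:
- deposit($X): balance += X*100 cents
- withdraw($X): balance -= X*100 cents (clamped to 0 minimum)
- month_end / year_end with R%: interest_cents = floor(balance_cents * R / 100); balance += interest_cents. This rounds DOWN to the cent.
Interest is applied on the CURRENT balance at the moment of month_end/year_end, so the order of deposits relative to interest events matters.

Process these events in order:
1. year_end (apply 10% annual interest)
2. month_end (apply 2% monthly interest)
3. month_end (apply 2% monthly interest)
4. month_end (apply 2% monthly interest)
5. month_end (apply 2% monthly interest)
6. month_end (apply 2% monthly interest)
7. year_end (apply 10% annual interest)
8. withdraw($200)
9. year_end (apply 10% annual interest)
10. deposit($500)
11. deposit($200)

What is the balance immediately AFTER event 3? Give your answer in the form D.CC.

Answer: 1144.44

Derivation:
After 1 (year_end (apply 10% annual interest)): balance=$1100.00 total_interest=$100.00
After 2 (month_end (apply 2% monthly interest)): balance=$1122.00 total_interest=$122.00
After 3 (month_end (apply 2% monthly interest)): balance=$1144.44 total_interest=$144.44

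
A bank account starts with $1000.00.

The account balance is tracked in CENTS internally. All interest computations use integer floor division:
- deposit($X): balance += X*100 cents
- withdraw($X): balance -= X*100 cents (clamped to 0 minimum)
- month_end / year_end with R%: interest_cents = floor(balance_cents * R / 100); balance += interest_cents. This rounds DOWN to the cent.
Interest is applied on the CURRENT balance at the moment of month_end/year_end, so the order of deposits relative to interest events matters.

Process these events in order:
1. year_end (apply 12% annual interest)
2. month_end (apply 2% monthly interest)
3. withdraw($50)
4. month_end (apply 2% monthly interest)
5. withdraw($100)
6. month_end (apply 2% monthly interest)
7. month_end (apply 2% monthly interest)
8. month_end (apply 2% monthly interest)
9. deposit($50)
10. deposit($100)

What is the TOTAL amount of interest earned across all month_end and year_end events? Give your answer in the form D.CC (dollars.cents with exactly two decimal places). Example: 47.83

After 1 (year_end (apply 12% annual interest)): balance=$1120.00 total_interest=$120.00
After 2 (month_end (apply 2% monthly interest)): balance=$1142.40 total_interest=$142.40
After 3 (withdraw($50)): balance=$1092.40 total_interest=$142.40
After 4 (month_end (apply 2% monthly interest)): balance=$1114.24 total_interest=$164.24
After 5 (withdraw($100)): balance=$1014.24 total_interest=$164.24
After 6 (month_end (apply 2% monthly interest)): balance=$1034.52 total_interest=$184.52
After 7 (month_end (apply 2% monthly interest)): balance=$1055.21 total_interest=$205.21
After 8 (month_end (apply 2% monthly interest)): balance=$1076.31 total_interest=$226.31
After 9 (deposit($50)): balance=$1126.31 total_interest=$226.31
After 10 (deposit($100)): balance=$1226.31 total_interest=$226.31

Answer: 226.31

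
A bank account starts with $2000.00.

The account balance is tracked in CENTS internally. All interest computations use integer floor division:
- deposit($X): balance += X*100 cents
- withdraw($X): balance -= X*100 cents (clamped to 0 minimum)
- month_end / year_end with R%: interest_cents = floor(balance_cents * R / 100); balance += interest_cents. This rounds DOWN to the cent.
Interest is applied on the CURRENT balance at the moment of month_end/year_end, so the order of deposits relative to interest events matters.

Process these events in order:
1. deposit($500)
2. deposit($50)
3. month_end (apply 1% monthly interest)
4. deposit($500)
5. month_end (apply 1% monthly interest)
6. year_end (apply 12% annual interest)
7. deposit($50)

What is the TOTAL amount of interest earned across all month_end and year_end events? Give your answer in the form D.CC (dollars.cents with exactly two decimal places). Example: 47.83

After 1 (deposit($500)): balance=$2500.00 total_interest=$0.00
After 2 (deposit($50)): balance=$2550.00 total_interest=$0.00
After 3 (month_end (apply 1% monthly interest)): balance=$2575.50 total_interest=$25.50
After 4 (deposit($500)): balance=$3075.50 total_interest=$25.50
After 5 (month_end (apply 1% monthly interest)): balance=$3106.25 total_interest=$56.25
After 6 (year_end (apply 12% annual interest)): balance=$3479.00 total_interest=$429.00
After 7 (deposit($50)): balance=$3529.00 total_interest=$429.00

Answer: 429.00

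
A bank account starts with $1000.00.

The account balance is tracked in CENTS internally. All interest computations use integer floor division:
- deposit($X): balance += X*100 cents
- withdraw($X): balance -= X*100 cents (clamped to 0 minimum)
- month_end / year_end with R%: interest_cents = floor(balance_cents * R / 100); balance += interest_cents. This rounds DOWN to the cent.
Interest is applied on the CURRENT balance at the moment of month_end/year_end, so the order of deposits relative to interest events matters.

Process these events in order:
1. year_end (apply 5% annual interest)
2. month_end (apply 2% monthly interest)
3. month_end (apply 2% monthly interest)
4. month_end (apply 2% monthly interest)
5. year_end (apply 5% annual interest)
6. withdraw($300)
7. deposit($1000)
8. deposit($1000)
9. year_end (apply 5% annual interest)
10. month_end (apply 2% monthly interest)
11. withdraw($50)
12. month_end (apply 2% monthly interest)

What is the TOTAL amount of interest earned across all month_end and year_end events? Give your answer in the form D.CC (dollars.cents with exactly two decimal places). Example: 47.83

Answer: 434.19

Derivation:
After 1 (year_end (apply 5% annual interest)): balance=$1050.00 total_interest=$50.00
After 2 (month_end (apply 2% monthly interest)): balance=$1071.00 total_interest=$71.00
After 3 (month_end (apply 2% monthly interest)): balance=$1092.42 total_interest=$92.42
After 4 (month_end (apply 2% monthly interest)): balance=$1114.26 total_interest=$114.26
After 5 (year_end (apply 5% annual interest)): balance=$1169.97 total_interest=$169.97
After 6 (withdraw($300)): balance=$869.97 total_interest=$169.97
After 7 (deposit($1000)): balance=$1869.97 total_interest=$169.97
After 8 (deposit($1000)): balance=$2869.97 total_interest=$169.97
After 9 (year_end (apply 5% annual interest)): balance=$3013.46 total_interest=$313.46
After 10 (month_end (apply 2% monthly interest)): balance=$3073.72 total_interest=$373.72
After 11 (withdraw($50)): balance=$3023.72 total_interest=$373.72
After 12 (month_end (apply 2% monthly interest)): balance=$3084.19 total_interest=$434.19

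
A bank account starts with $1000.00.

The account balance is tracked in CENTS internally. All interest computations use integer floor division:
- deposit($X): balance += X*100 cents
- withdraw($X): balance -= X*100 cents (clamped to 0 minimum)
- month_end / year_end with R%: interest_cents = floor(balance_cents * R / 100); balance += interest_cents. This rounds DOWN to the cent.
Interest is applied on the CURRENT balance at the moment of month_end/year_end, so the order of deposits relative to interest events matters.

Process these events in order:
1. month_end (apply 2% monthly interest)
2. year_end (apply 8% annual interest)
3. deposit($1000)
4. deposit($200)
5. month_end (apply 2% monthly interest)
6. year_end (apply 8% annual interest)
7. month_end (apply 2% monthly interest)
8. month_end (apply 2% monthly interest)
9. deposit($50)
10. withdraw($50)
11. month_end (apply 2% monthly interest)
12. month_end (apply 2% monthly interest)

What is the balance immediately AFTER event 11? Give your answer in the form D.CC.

After 1 (month_end (apply 2% monthly interest)): balance=$1020.00 total_interest=$20.00
After 2 (year_end (apply 8% annual interest)): balance=$1101.60 total_interest=$101.60
After 3 (deposit($1000)): balance=$2101.60 total_interest=$101.60
After 4 (deposit($200)): balance=$2301.60 total_interest=$101.60
After 5 (month_end (apply 2% monthly interest)): balance=$2347.63 total_interest=$147.63
After 6 (year_end (apply 8% annual interest)): balance=$2535.44 total_interest=$335.44
After 7 (month_end (apply 2% monthly interest)): balance=$2586.14 total_interest=$386.14
After 8 (month_end (apply 2% monthly interest)): balance=$2637.86 total_interest=$437.86
After 9 (deposit($50)): balance=$2687.86 total_interest=$437.86
After 10 (withdraw($50)): balance=$2637.86 total_interest=$437.86
After 11 (month_end (apply 2% monthly interest)): balance=$2690.61 total_interest=$490.61

Answer: 2690.61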